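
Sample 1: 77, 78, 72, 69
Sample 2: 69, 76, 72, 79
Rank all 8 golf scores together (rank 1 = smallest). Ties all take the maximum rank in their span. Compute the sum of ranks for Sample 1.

19

Sorted (ascending): 69, 69, 72, 72, 76, 77, 78, 79
The 2 values of 69 occupy positions 1–2 → each gets rank 2.
The 2 values of 72 occupy positions 3–4 → each gets rank 4.
Sample 1 values → pooled ranks: 77→6, 78→7, 72→4, 69→2
Rank sum = 6 + 7 + 4 + 2 = 19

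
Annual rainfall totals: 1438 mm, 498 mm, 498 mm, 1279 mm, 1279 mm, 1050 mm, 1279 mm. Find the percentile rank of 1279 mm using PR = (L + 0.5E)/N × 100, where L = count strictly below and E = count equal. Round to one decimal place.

N = 7.
Strictly below 1279: 3. Equal to 1279: 3.
PR = (3 + 0.5·3)/7 × 100 = 64.3

64.3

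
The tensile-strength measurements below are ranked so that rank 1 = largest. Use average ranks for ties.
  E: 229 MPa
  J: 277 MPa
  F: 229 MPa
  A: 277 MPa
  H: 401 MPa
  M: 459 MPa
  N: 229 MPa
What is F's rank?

Sorted (descending): 459, 401, 277, 277, 229, 229, 229
The 2 values of 277 occupy positions 3–4 → average rank (3+4)/2 = 3.5.
The 3 values of 229 occupy positions 5–7 → average rank 6.
F has value 229 MPa → rank 6.

6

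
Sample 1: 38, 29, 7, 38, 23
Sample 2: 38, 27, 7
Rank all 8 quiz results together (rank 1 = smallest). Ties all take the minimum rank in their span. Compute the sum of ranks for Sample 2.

11

Sorted (ascending): 7, 7, 23, 27, 29, 38, 38, 38
The 2 values of 7 occupy positions 1–2 → each gets rank 1.
The 3 values of 38 occupy positions 6–8 → each gets rank 6.
Sample 2 values → pooled ranks: 38→6, 27→4, 7→1
Rank sum = 6 + 4 + 1 = 11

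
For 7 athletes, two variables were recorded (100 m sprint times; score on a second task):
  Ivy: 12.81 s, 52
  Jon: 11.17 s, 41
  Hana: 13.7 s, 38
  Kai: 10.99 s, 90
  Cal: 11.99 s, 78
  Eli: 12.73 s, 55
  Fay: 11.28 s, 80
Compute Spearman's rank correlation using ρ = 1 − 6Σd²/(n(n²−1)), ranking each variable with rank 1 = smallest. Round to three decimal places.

-0.643

Ranks of variable 1: 6, 2, 7, 1, 4, 5, 3
Ranks of variable 2: 3, 2, 1, 7, 5, 4, 6
d = r₁ − r₂: 3, 0, 6, -6, -1, 1, -3
d²: 9, 0, 36, 36, 1, 1, 9; Σd² = 92
ρ = 1 − 6·92/(7·48) = 1 − 552/336 = -0.643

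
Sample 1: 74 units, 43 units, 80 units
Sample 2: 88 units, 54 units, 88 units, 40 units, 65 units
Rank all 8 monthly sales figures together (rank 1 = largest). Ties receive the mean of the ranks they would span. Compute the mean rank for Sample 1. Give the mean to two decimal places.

4.67

Sorted (descending): 88, 88, 80, 74, 65, 54, 43, 40
The 2 values of 88 occupy positions 1–2 → average rank (1+2)/2 = 1.5.
Sample 1 values → pooled ranks: 74→4, 43→7, 80→3
Mean rank = (4 + 7 + 3) / 3 = 4.67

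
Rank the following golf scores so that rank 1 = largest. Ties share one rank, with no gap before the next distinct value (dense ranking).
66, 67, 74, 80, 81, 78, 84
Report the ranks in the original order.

Sorted (descending): 84, 81, 80, 78, 74, 67, 66
No ties — each value takes its position as its rank.

7, 6, 5, 3, 2, 4, 1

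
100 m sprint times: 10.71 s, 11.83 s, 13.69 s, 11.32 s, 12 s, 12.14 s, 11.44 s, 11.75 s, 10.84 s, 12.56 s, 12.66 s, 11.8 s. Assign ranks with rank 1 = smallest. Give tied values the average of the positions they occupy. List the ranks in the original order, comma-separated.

Sorted (ascending): 10.71, 10.84, 11.32, 11.44, 11.75, 11.8, 11.83, 12, 12.14, 12.56, 12.66, 13.69
No ties — each value takes its position as its rank.

1, 7, 12, 3, 8, 9, 4, 5, 2, 10, 11, 6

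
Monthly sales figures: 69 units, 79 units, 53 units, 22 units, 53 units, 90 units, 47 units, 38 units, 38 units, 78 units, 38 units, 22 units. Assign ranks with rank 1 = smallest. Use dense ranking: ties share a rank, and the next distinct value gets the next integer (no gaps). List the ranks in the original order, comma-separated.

Sorted (ascending): 22, 22, 38, 38, 38, 47, 53, 53, 69, 78, 79, 90
The 2 values of 22 share dense rank 1.
The 3 values of 38 share dense rank 2.
The 2 values of 53 share dense rank 4.
Remaining distinct values take the next consecutive integers.

5, 7, 4, 1, 4, 8, 3, 2, 2, 6, 2, 1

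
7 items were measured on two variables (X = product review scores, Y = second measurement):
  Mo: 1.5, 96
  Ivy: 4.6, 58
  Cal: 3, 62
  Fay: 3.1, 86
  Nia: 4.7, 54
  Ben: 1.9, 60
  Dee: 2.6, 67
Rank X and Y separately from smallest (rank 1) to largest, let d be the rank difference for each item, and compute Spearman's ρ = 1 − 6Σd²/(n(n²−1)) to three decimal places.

Ranks of variable 1: 1, 6, 4, 5, 7, 2, 3
Ranks of variable 2: 7, 2, 4, 6, 1, 3, 5
d = r₁ − r₂: -6, 4, 0, -1, 6, -1, -2
d²: 36, 16, 0, 1, 36, 1, 4; Σd² = 94
ρ = 1 − 6·94/(7·48) = 1 − 564/336 = -0.679

-0.679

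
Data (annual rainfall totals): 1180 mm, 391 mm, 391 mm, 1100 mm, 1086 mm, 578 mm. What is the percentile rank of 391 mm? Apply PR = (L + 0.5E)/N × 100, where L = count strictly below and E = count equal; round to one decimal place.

16.7

N = 6.
Strictly below 391: 0. Equal to 391: 2.
PR = (0 + 0.5·2)/6 × 100 = 16.7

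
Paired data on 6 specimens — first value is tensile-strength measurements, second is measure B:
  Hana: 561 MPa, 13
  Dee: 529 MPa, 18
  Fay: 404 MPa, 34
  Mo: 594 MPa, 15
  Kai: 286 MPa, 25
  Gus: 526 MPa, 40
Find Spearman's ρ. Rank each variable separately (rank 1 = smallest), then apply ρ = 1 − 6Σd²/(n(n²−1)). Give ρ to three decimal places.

-0.714

Ranks of variable 1: 5, 4, 2, 6, 1, 3
Ranks of variable 2: 1, 3, 5, 2, 4, 6
d = r₁ − r₂: 4, 1, -3, 4, -3, -3
d²: 16, 1, 9, 16, 9, 9; Σd² = 60
ρ = 1 − 6·60/(6·35) = 1 − 360/210 = -0.714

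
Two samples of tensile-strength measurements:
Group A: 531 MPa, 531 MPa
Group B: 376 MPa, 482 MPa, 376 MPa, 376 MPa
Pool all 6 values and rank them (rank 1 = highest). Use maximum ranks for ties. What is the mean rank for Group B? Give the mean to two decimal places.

Sorted (descending): 531, 531, 482, 376, 376, 376
The 2 values of 531 occupy positions 1–2 → each gets rank 2.
The 3 values of 376 occupy positions 4–6 → each gets rank 6.
Group B values → pooled ranks: 376→6, 482→3, 376→6, 376→6
Mean rank = (6 + 3 + 6 + 6) / 4 = 5.25

5.25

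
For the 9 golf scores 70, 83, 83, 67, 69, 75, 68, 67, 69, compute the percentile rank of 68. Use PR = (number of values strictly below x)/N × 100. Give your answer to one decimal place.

N = 9.
Strictly below 68: 2. Equal to 68: 1.
PR = 2/9 × 100 = 22.2

22.2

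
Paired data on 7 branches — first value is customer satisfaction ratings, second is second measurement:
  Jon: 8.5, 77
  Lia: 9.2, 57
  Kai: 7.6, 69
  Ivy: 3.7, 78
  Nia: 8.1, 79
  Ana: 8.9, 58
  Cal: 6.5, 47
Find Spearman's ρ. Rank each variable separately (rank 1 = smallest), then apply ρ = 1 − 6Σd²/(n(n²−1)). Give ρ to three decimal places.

Ranks of variable 1: 5, 7, 3, 1, 4, 6, 2
Ranks of variable 2: 5, 2, 4, 6, 7, 3, 1
d = r₁ − r₂: 0, 5, -1, -5, -3, 3, 1
d²: 0, 25, 1, 25, 9, 9, 1; Σd² = 70
ρ = 1 − 6·70/(7·48) = 1 − 420/336 = -0.250

-0.250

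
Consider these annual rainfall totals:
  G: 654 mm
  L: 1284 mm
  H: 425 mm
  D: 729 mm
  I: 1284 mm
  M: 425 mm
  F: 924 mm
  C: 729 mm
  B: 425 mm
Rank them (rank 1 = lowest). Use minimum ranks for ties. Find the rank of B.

1

Sorted (ascending): 425, 425, 425, 654, 729, 729, 924, 1284, 1284
The 3 values of 425 occupy positions 1–3 → each gets rank 1.
The 2 values of 729 occupy positions 5–6 → each gets rank 5.
The 2 values of 1284 occupy positions 8–9 → each gets rank 8.
B has value 425 mm → rank 1.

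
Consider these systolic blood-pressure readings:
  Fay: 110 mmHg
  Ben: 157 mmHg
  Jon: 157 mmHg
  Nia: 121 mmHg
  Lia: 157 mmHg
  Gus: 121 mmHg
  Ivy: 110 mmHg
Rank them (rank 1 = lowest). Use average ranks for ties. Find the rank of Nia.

Sorted (ascending): 110, 110, 121, 121, 157, 157, 157
The 2 values of 110 occupy positions 1–2 → average rank (1+2)/2 = 1.5.
The 2 values of 121 occupy positions 3–4 → average rank (3+4)/2 = 3.5.
The 3 values of 157 occupy positions 5–7 → average rank 6.
Nia has value 121 mmHg → rank 3.5.

3.5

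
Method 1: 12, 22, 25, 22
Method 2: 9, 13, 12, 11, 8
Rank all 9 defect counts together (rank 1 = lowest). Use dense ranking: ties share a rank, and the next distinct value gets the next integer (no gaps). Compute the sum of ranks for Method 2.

15

Sorted (ascending): 8, 9, 11, 12, 12, 13, 22, 22, 25
The 2 values of 12 share dense rank 4.
The 2 values of 22 share dense rank 6.
Remaining distinct values take the next consecutive integers.
Method 2 values → pooled ranks: 9→2, 13→5, 12→4, 11→3, 8→1
Rank sum = 2 + 5 + 4 + 3 + 1 = 15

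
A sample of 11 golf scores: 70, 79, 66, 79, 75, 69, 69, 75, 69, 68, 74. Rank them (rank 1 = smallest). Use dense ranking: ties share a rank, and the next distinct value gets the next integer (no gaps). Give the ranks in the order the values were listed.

Sorted (ascending): 66, 68, 69, 69, 69, 70, 74, 75, 75, 79, 79
The 3 values of 69 share dense rank 3.
The 2 values of 75 share dense rank 6.
The 2 values of 79 share dense rank 7.
Remaining distinct values take the next consecutive integers.

4, 7, 1, 7, 6, 3, 3, 6, 3, 2, 5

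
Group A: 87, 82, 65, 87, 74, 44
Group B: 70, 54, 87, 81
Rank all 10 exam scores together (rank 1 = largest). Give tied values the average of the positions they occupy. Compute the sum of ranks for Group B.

Sorted (descending): 87, 87, 87, 82, 81, 74, 70, 65, 54, 44
The 3 values of 87 occupy positions 1–3 → average rank 2.
Group B values → pooled ranks: 70→7, 54→9, 87→2, 81→5
Rank sum = 7 + 9 + 2 + 5 = 23

23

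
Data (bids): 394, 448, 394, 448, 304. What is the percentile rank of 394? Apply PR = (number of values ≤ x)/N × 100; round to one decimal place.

N = 5.
Strictly below 394: 1. Equal to 394: 2.
PR = 3/5 × 100 = 60.0

60.0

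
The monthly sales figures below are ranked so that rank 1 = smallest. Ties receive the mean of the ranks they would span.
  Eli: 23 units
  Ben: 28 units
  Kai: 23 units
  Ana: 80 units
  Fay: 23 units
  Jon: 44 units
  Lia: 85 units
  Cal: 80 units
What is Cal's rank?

6.5

Sorted (ascending): 23, 23, 23, 28, 44, 80, 80, 85
The 3 values of 23 occupy positions 1–3 → average rank 2.
The 2 values of 80 occupy positions 6–7 → average rank (6+7)/2 = 6.5.
Cal has value 80 units → rank 6.5.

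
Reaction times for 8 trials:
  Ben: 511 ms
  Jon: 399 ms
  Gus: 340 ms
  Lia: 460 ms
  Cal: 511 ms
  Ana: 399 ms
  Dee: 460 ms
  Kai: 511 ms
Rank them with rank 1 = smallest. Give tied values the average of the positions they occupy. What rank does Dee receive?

4.5

Sorted (ascending): 340, 399, 399, 460, 460, 511, 511, 511
The 2 values of 399 occupy positions 2–3 → average rank (2+3)/2 = 2.5.
The 2 values of 460 occupy positions 4–5 → average rank (4+5)/2 = 4.5.
The 3 values of 511 occupy positions 6–8 → average rank 7.
Dee has value 460 ms → rank 4.5.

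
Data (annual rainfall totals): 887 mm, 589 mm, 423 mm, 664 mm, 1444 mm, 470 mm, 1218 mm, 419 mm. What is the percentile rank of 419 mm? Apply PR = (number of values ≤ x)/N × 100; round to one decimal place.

12.5

N = 8.
Strictly below 419: 0. Equal to 419: 1.
PR = 1/8 × 100 = 12.5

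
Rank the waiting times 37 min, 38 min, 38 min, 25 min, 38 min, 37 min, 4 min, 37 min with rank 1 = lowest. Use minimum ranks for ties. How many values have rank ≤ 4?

Sorted (ascending): 4, 25, 37, 37, 37, 38, 38, 38
The 3 values of 37 occupy positions 3–5 → each gets rank 3.
The 3 values of 38 occupy positions 6–8 → each gets rank 6.
Ranks ≤ 4: {1, 2, 3, 3, 3} → 5 values.

5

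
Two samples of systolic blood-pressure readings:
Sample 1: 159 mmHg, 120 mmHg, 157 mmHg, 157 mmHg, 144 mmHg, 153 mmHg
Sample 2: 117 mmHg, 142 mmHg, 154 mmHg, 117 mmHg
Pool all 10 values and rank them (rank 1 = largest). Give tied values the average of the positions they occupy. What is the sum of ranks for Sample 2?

30

Sorted (descending): 159, 157, 157, 154, 153, 144, 142, 120, 117, 117
The 2 values of 157 occupy positions 2–3 → average rank (2+3)/2 = 2.5.
The 2 values of 117 occupy positions 9–10 → average rank (9+10)/2 = 9.5.
Sample 2 values → pooled ranks: 117→9.5, 142→7, 154→4, 117→9.5
Rank sum = 9.5 + 7 + 4 + 9.5 = 30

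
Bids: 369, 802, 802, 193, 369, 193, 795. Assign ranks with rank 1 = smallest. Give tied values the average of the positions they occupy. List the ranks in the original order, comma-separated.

Sorted (ascending): 193, 193, 369, 369, 795, 802, 802
The 2 values of 193 occupy positions 1–2 → average rank (1+2)/2 = 1.5.
The 2 values of 369 occupy positions 3–4 → average rank (3+4)/2 = 3.5.
The 2 values of 802 occupy positions 6–7 → average rank (6+7)/2 = 6.5.

3.5, 6.5, 6.5, 1.5, 3.5, 1.5, 5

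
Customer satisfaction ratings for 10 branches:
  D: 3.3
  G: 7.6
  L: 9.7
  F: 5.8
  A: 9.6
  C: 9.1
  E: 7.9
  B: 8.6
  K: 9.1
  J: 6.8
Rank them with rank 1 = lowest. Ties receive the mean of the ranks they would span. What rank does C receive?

7.5

Sorted (ascending): 3.3, 5.8, 6.8, 7.6, 7.9, 8.6, 9.1, 9.1, 9.6, 9.7
The 2 values of 9.1 occupy positions 7–8 → average rank (7+8)/2 = 7.5.
C has value 9.1 → rank 7.5.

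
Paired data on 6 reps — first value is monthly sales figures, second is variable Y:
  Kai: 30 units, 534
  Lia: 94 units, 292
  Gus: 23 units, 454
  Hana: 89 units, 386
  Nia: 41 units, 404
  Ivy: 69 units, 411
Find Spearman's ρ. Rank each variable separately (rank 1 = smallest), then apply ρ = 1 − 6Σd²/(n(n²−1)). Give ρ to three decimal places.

-0.886

Ranks of variable 1: 2, 6, 1, 5, 3, 4
Ranks of variable 2: 6, 1, 5, 2, 3, 4
d = r₁ − r₂: -4, 5, -4, 3, 0, 0
d²: 16, 25, 16, 9, 0, 0; Σd² = 66
ρ = 1 − 6·66/(6·35) = 1 − 396/210 = -0.886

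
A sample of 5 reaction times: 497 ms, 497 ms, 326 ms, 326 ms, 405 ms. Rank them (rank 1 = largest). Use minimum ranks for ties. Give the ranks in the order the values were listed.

Sorted (descending): 497, 497, 405, 326, 326
The 2 values of 497 occupy positions 1–2 → each gets rank 1.
The 2 values of 326 occupy positions 4–5 → each gets rank 4.

1, 1, 4, 4, 3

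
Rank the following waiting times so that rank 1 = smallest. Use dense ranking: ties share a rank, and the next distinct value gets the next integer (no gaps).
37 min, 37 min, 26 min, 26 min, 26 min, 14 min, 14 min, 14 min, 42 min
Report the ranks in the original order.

3, 3, 2, 2, 2, 1, 1, 1, 4

Sorted (ascending): 14, 14, 14, 26, 26, 26, 37, 37, 42
The 3 values of 14 share dense rank 1.
The 3 values of 26 share dense rank 2.
The 2 values of 37 share dense rank 3.
Remaining distinct values take the next consecutive integers.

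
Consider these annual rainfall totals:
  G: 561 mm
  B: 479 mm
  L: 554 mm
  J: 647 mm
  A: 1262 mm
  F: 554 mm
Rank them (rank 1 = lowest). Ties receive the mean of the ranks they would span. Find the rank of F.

2.5

Sorted (ascending): 479, 554, 554, 561, 647, 1262
The 2 values of 554 occupy positions 2–3 → average rank (2+3)/2 = 2.5.
F has value 554 mm → rank 2.5.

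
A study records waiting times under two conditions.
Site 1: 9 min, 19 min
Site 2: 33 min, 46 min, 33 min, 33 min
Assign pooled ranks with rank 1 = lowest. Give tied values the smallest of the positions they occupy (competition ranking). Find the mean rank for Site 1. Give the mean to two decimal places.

Sorted (ascending): 9, 19, 33, 33, 33, 46
The 3 values of 33 occupy positions 3–5 → each gets rank 3.
Site 1 values → pooled ranks: 9→1, 19→2
Mean rank = (1 + 2) / 2 = 1.50

1.50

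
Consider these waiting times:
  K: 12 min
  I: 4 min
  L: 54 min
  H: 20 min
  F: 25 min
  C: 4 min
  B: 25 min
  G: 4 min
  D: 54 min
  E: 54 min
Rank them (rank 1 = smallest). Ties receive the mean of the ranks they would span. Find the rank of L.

Sorted (ascending): 4, 4, 4, 12, 20, 25, 25, 54, 54, 54
The 3 values of 4 occupy positions 1–3 → average rank 2.
The 2 values of 25 occupy positions 6–7 → average rank (6+7)/2 = 6.5.
The 3 values of 54 occupy positions 8–10 → average rank 9.
L has value 54 min → rank 9.

9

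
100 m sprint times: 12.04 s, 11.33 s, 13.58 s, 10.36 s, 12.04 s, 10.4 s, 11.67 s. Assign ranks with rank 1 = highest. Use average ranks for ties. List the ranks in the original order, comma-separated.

Sorted (descending): 13.58, 12.04, 12.04, 11.67, 11.33, 10.4, 10.36
The 2 values of 12.04 occupy positions 2–3 → average rank (2+3)/2 = 2.5.

2.5, 5, 1, 7, 2.5, 6, 4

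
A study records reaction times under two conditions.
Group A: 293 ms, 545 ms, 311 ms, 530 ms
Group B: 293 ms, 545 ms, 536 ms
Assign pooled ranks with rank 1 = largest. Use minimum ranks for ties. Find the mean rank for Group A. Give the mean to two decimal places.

Sorted (descending): 545, 545, 536, 530, 311, 293, 293
The 2 values of 545 occupy positions 1–2 → each gets rank 1.
The 2 values of 293 occupy positions 6–7 → each gets rank 6.
Group A values → pooled ranks: 293→6, 545→1, 311→5, 530→4
Mean rank = (6 + 1 + 5 + 4) / 4 = 4.00

4.00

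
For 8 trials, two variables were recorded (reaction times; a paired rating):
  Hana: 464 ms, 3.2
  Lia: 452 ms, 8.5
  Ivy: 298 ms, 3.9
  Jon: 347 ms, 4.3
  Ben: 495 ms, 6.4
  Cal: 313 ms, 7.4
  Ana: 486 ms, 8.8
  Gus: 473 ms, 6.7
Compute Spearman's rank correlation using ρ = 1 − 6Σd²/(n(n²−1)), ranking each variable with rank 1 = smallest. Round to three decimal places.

0.286

Ranks of variable 1: 5, 4, 1, 3, 8, 2, 7, 6
Ranks of variable 2: 1, 7, 2, 3, 4, 6, 8, 5
d = r₁ − r₂: 4, -3, -1, 0, 4, -4, -1, 1
d²: 16, 9, 1, 0, 16, 16, 1, 1; Σd² = 60
ρ = 1 − 6·60/(8·63) = 1 − 360/504 = 0.286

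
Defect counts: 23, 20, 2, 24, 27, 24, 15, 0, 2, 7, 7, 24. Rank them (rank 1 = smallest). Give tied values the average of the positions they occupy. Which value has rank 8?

Sorted (ascending): 0, 2, 2, 7, 7, 15, 20, 23, 24, 24, 24, 27
The 2 values of 2 occupy positions 2–3 → average rank (2+3)/2 = 2.5.
The 2 values of 7 occupy positions 4–5 → average rank (4+5)/2 = 4.5.
The 3 values of 24 occupy positions 9–11 → average rank 10.
Rank 8 → value 23.

23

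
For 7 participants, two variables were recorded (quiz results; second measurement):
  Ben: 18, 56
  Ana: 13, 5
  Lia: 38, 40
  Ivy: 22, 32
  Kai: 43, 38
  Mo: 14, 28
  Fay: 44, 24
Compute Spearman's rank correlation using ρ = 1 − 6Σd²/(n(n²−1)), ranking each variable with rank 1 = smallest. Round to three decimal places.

Ranks of variable 1: 3, 1, 5, 4, 6, 2, 7
Ranks of variable 2: 7, 1, 6, 4, 5, 3, 2
d = r₁ − r₂: -4, 0, -1, 0, 1, -1, 5
d²: 16, 0, 1, 0, 1, 1, 25; Σd² = 44
ρ = 1 − 6·44/(7·48) = 1 − 264/336 = 0.214

0.214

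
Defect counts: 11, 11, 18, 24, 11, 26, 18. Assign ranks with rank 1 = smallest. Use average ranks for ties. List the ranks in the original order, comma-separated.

Sorted (ascending): 11, 11, 11, 18, 18, 24, 26
The 3 values of 11 occupy positions 1–3 → average rank 2.
The 2 values of 18 occupy positions 4–5 → average rank (4+5)/2 = 4.5.

2, 2, 4.5, 6, 2, 7, 4.5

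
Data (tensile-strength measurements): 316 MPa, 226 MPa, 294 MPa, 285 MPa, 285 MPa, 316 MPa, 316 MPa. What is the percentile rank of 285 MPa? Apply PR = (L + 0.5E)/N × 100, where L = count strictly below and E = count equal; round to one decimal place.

N = 7.
Strictly below 285: 1. Equal to 285: 2.
PR = (1 + 0.5·2)/7 × 100 = 28.6

28.6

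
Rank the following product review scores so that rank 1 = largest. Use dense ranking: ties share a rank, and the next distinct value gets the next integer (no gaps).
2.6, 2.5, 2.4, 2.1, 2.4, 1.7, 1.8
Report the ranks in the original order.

Sorted (descending): 2.6, 2.5, 2.4, 2.4, 2.1, 1.8, 1.7
The 2 values of 2.4 share dense rank 3.
Remaining distinct values take the next consecutive integers.

1, 2, 3, 4, 3, 6, 5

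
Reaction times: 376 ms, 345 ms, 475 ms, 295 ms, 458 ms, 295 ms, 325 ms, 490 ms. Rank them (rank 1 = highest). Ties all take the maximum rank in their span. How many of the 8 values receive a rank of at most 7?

Sorted (descending): 490, 475, 458, 376, 345, 325, 295, 295
The 2 values of 295 occupy positions 7–8 → each gets rank 8.
Ranks ≤ 7: {1, 2, 3, 4, 5, 6} → 6 values.

6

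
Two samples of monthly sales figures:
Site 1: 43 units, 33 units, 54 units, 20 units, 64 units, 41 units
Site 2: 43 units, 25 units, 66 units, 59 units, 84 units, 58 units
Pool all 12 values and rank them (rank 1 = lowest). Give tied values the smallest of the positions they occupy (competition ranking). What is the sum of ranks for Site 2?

Sorted (ascending): 20, 25, 33, 41, 43, 43, 54, 58, 59, 64, 66, 84
The 2 values of 43 occupy positions 5–6 → each gets rank 5.
Site 2 values → pooled ranks: 43→5, 25→2, 66→11, 59→9, 84→12, 58→8
Rank sum = 5 + 2 + 11 + 9 + 12 + 8 = 47

47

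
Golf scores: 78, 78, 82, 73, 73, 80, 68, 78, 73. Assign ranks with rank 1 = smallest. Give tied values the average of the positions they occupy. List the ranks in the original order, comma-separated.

6, 6, 9, 3, 3, 8, 1, 6, 3

Sorted (ascending): 68, 73, 73, 73, 78, 78, 78, 80, 82
The 3 values of 73 occupy positions 2–4 → average rank 3.
The 3 values of 78 occupy positions 5–7 → average rank 6.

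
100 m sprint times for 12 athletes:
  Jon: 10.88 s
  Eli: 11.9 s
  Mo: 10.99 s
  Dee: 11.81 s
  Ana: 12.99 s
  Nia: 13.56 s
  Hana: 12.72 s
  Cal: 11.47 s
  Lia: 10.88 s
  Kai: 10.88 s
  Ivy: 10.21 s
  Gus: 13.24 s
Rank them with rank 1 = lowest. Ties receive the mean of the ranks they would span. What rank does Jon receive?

Sorted (ascending): 10.21, 10.88, 10.88, 10.88, 10.99, 11.47, 11.81, 11.9, 12.72, 12.99, 13.24, 13.56
The 3 values of 10.88 occupy positions 2–4 → average rank 3.
Jon has value 10.88 s → rank 3.

3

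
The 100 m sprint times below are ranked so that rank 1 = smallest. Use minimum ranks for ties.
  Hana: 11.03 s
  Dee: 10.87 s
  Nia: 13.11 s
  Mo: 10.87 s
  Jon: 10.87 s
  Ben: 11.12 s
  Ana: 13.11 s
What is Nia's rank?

6

Sorted (ascending): 10.87, 10.87, 10.87, 11.03, 11.12, 13.11, 13.11
The 3 values of 10.87 occupy positions 1–3 → each gets rank 1.
The 2 values of 13.11 occupy positions 6–7 → each gets rank 6.
Nia has value 13.11 s → rank 6.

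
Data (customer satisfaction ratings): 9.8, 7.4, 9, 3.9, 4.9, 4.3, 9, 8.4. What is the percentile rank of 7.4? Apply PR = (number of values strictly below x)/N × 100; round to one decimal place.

N = 8.
Strictly below 7.4: 3. Equal to 7.4: 1.
PR = 3/8 × 100 = 37.5

37.5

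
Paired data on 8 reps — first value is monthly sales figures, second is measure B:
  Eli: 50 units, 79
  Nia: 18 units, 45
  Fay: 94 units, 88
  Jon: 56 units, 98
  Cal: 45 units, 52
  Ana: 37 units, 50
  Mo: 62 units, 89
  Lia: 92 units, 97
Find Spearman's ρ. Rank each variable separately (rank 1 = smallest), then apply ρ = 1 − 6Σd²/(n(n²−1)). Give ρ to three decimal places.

0.786

Ranks of variable 1: 4, 1, 8, 5, 3, 2, 6, 7
Ranks of variable 2: 4, 1, 5, 8, 3, 2, 6, 7
d = r₁ − r₂: 0, 0, 3, -3, 0, 0, 0, 0
d²: 0, 0, 9, 9, 0, 0, 0, 0; Σd² = 18
ρ = 1 − 6·18/(8·63) = 1 − 108/504 = 0.786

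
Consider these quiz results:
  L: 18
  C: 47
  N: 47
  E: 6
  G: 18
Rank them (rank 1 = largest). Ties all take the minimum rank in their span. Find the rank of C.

Sorted (descending): 47, 47, 18, 18, 6
The 2 values of 47 occupy positions 1–2 → each gets rank 1.
The 2 values of 18 occupy positions 3–4 → each gets rank 3.
C has value 47 → rank 1.

1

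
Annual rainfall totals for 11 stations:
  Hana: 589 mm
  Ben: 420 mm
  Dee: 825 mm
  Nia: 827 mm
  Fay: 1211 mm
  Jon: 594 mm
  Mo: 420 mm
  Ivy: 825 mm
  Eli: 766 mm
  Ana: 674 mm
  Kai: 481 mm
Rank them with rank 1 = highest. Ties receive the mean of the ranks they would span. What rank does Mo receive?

Sorted (descending): 1211, 827, 825, 825, 766, 674, 594, 589, 481, 420, 420
The 2 values of 825 occupy positions 3–4 → average rank (3+4)/2 = 3.5.
The 2 values of 420 occupy positions 10–11 → average rank (10+11)/2 = 10.5.
Mo has value 420 mm → rank 10.5.

10.5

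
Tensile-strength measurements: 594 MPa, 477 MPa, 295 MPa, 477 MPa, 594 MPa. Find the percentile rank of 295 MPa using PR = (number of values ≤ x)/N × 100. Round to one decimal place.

N = 5.
Strictly below 295: 0. Equal to 295: 1.
PR = 1/5 × 100 = 20.0

20.0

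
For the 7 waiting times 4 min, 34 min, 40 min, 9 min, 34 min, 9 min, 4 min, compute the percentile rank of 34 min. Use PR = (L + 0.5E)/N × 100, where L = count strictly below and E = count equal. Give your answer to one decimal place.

71.4

N = 7.
Strictly below 34: 4. Equal to 34: 2.
PR = (4 + 0.5·2)/7 × 100 = 71.4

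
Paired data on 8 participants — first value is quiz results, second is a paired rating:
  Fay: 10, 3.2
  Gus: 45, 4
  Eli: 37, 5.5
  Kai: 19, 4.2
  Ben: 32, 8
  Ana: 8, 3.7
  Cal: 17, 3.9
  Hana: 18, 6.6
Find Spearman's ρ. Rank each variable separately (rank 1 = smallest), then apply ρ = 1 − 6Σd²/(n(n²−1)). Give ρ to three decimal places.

0.619

Ranks of variable 1: 2, 8, 7, 5, 6, 1, 3, 4
Ranks of variable 2: 1, 4, 6, 5, 8, 2, 3, 7
d = r₁ − r₂: 1, 4, 1, 0, -2, -1, 0, -3
d²: 1, 16, 1, 0, 4, 1, 0, 9; Σd² = 32
ρ = 1 − 6·32/(8·63) = 1 − 192/504 = 0.619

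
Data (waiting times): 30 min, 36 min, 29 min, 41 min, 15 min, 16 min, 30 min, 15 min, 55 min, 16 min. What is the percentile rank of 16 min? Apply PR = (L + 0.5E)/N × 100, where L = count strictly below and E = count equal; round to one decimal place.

30.0

N = 10.
Strictly below 16: 2. Equal to 16: 2.
PR = (2 + 0.5·2)/10 × 100 = 30.0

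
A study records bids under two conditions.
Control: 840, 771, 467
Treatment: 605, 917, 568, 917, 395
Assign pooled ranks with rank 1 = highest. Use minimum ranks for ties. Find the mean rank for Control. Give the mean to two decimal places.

4.67

Sorted (descending): 917, 917, 840, 771, 605, 568, 467, 395
The 2 values of 917 occupy positions 1–2 → each gets rank 1.
Control values → pooled ranks: 840→3, 771→4, 467→7
Mean rank = (3 + 4 + 7) / 3 = 4.67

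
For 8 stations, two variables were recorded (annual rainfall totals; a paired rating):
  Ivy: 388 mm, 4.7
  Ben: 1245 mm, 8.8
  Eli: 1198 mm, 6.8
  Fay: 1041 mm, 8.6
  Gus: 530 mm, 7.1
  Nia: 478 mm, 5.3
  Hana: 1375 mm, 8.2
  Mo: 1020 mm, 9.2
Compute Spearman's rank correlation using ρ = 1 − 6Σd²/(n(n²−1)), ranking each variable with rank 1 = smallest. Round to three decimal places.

Ranks of variable 1: 1, 7, 6, 5, 3, 2, 8, 4
Ranks of variable 2: 1, 7, 3, 6, 4, 2, 5, 8
d = r₁ − r₂: 0, 0, 3, -1, -1, 0, 3, -4
d²: 0, 0, 9, 1, 1, 0, 9, 16; Σd² = 36
ρ = 1 − 6·36/(8·63) = 1 − 216/504 = 0.571

0.571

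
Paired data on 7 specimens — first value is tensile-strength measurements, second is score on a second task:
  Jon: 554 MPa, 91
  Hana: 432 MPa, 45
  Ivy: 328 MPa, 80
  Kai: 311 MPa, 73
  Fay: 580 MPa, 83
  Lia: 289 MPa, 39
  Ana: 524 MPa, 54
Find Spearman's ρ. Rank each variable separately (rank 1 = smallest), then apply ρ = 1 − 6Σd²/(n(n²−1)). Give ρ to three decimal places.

Ranks of variable 1: 6, 4, 3, 2, 7, 1, 5
Ranks of variable 2: 7, 2, 5, 4, 6, 1, 3
d = r₁ − r₂: -1, 2, -2, -2, 1, 0, 2
d²: 1, 4, 4, 4, 1, 0, 4; Σd² = 18
ρ = 1 − 6·18/(7·48) = 1 − 108/336 = 0.679

0.679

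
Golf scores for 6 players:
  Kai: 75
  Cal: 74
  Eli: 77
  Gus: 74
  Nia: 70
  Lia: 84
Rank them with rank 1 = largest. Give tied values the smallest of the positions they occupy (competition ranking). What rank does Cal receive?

Sorted (descending): 84, 77, 75, 74, 74, 70
The 2 values of 74 occupy positions 4–5 → each gets rank 4.
Cal has value 74 → rank 4.

4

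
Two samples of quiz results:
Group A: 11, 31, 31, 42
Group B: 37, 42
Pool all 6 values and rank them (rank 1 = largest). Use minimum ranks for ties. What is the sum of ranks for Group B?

Sorted (descending): 42, 42, 37, 31, 31, 11
The 2 values of 42 occupy positions 1–2 → each gets rank 1.
The 2 values of 31 occupy positions 4–5 → each gets rank 4.
Group B values → pooled ranks: 37→3, 42→1
Rank sum = 3 + 1 = 4

4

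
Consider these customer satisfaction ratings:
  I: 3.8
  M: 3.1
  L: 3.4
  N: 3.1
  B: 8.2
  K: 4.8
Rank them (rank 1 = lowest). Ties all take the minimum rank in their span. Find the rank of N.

1

Sorted (ascending): 3.1, 3.1, 3.4, 3.8, 4.8, 8.2
The 2 values of 3.1 occupy positions 1–2 → each gets rank 1.
N has value 3.1 → rank 1.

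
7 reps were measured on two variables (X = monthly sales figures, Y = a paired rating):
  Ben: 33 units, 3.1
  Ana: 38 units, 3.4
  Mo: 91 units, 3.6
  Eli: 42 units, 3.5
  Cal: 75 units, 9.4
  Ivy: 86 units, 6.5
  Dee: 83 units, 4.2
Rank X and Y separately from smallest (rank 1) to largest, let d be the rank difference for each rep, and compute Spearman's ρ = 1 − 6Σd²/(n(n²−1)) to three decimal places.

Ranks of variable 1: 1, 2, 7, 3, 4, 6, 5
Ranks of variable 2: 1, 2, 4, 3, 7, 6, 5
d = r₁ − r₂: 0, 0, 3, 0, -3, 0, 0
d²: 0, 0, 9, 0, 9, 0, 0; Σd² = 18
ρ = 1 − 6·18/(7·48) = 1 − 108/336 = 0.679

0.679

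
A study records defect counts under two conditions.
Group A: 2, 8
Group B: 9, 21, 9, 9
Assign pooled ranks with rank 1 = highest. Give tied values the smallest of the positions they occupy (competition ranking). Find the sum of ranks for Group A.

11

Sorted (descending): 21, 9, 9, 9, 8, 2
The 3 values of 9 occupy positions 2–4 → each gets rank 2.
Group A values → pooled ranks: 2→6, 8→5
Rank sum = 6 + 5 = 11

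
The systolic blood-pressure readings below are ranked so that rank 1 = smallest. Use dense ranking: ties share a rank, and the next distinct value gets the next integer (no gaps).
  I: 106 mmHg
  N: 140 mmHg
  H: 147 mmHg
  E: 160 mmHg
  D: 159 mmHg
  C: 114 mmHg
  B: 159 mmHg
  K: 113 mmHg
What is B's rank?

Sorted (ascending): 106, 113, 114, 140, 147, 159, 159, 160
The 2 values of 159 share dense rank 6.
Remaining distinct values take the next consecutive integers.
B has value 159 mmHg → rank 6.

6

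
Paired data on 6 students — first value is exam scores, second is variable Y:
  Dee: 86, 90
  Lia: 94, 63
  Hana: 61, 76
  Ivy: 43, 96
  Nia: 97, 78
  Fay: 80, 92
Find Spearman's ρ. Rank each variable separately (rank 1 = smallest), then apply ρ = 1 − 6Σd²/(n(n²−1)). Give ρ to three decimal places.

-0.543

Ranks of variable 1: 4, 5, 2, 1, 6, 3
Ranks of variable 2: 4, 1, 2, 6, 3, 5
d = r₁ − r₂: 0, 4, 0, -5, 3, -2
d²: 0, 16, 0, 25, 9, 4; Σd² = 54
ρ = 1 − 6·54/(6·35) = 1 − 324/210 = -0.543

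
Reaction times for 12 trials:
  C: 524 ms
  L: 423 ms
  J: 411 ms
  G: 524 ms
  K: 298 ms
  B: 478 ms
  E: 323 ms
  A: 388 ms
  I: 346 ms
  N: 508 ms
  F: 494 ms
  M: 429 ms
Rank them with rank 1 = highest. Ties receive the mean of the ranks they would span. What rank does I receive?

Sorted (descending): 524, 524, 508, 494, 478, 429, 423, 411, 388, 346, 323, 298
The 2 values of 524 occupy positions 1–2 → average rank (1+2)/2 = 1.5.
I has value 346 ms → rank 10.

10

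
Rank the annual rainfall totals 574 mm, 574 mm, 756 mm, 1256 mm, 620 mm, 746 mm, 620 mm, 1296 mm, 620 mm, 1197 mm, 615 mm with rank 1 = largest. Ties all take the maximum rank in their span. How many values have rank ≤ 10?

Sorted (descending): 1296, 1256, 1197, 756, 746, 620, 620, 620, 615, 574, 574
The 3 values of 620 occupy positions 6–8 → each gets rank 8.
The 2 values of 574 occupy positions 10–11 → each gets rank 11.
Ranks ≤ 10: {1, 2, 3, 4, 5, 8, 8, 8, 9} → 9 values.

9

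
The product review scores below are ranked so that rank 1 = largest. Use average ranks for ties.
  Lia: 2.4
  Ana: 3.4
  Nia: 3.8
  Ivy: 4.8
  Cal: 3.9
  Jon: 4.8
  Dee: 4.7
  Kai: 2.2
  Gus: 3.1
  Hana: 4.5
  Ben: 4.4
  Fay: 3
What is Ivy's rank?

Sorted (descending): 4.8, 4.8, 4.7, 4.5, 4.4, 3.9, 3.8, 3.4, 3.1, 3, 2.4, 2.2
The 2 values of 4.8 occupy positions 1–2 → average rank (1+2)/2 = 1.5.
Ivy has value 4.8 → rank 1.5.

1.5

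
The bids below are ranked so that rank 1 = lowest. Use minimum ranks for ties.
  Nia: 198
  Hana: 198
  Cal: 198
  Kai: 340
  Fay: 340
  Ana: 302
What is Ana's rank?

Sorted (ascending): 198, 198, 198, 302, 340, 340
The 3 values of 198 occupy positions 1–3 → each gets rank 1.
The 2 values of 340 occupy positions 5–6 → each gets rank 5.
Ana has value 302 → rank 4.

4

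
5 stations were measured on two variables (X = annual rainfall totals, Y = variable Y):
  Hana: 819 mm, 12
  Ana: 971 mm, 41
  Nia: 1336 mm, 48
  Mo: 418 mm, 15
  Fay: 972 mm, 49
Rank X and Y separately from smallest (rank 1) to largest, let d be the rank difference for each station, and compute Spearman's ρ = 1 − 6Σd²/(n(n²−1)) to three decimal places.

Ranks of variable 1: 2, 3, 5, 1, 4
Ranks of variable 2: 1, 3, 4, 2, 5
d = r₁ − r₂: 1, 0, 1, -1, -1
d²: 1, 0, 1, 1, 1; Σd² = 4
ρ = 1 − 6·4/(5·24) = 1 − 24/120 = 0.800

0.800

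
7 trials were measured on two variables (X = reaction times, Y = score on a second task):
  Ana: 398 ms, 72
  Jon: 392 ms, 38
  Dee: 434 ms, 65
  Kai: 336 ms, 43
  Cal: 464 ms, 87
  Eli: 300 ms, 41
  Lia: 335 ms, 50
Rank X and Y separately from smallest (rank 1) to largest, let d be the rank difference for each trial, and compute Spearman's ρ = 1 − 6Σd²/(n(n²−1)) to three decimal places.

0.714

Ranks of variable 1: 5, 4, 6, 3, 7, 1, 2
Ranks of variable 2: 6, 1, 5, 3, 7, 2, 4
d = r₁ − r₂: -1, 3, 1, 0, 0, -1, -2
d²: 1, 9, 1, 0, 0, 1, 4; Σd² = 16
ρ = 1 − 6·16/(7·48) = 1 − 96/336 = 0.714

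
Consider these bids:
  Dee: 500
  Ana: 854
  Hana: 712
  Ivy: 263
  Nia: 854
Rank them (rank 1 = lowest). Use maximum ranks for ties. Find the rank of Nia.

5

Sorted (ascending): 263, 500, 712, 854, 854
The 2 values of 854 occupy positions 4–5 → each gets rank 5.
Nia has value 854 → rank 5.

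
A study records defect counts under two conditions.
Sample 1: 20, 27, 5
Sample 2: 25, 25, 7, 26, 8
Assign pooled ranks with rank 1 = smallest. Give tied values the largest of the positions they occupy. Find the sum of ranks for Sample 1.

13

Sorted (ascending): 5, 7, 8, 20, 25, 25, 26, 27
The 2 values of 25 occupy positions 5–6 → each gets rank 6.
Sample 1 values → pooled ranks: 20→4, 27→8, 5→1
Rank sum = 4 + 8 + 1 = 13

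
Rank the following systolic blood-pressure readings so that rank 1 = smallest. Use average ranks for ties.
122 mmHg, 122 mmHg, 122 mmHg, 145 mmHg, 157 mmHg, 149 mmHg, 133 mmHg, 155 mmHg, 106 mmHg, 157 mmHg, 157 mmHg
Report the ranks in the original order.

3, 3, 3, 6, 10, 7, 5, 8, 1, 10, 10

Sorted (ascending): 106, 122, 122, 122, 133, 145, 149, 155, 157, 157, 157
The 3 values of 122 occupy positions 2–4 → average rank 3.
The 3 values of 157 occupy positions 9–11 → average rank 10.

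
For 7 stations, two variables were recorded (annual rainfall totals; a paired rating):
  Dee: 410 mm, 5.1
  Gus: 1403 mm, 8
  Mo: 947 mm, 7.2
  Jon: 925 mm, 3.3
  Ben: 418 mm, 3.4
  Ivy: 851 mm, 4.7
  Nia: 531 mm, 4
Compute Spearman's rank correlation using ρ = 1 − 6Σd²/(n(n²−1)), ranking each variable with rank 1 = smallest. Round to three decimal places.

0.429

Ranks of variable 1: 1, 7, 6, 5, 2, 4, 3
Ranks of variable 2: 5, 7, 6, 1, 2, 4, 3
d = r₁ − r₂: -4, 0, 0, 4, 0, 0, 0
d²: 16, 0, 0, 16, 0, 0, 0; Σd² = 32
ρ = 1 − 6·32/(7·48) = 1 − 192/336 = 0.429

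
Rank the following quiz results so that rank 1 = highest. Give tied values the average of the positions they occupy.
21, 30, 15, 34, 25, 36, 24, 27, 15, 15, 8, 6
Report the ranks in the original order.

7, 3, 9, 2, 5, 1, 6, 4, 9, 9, 11, 12

Sorted (descending): 36, 34, 30, 27, 25, 24, 21, 15, 15, 15, 8, 6
The 3 values of 15 occupy positions 8–10 → average rank 9.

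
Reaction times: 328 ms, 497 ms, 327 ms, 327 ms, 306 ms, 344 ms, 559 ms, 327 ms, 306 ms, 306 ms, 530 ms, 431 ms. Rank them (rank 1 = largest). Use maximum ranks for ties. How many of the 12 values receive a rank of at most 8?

6

Sorted (descending): 559, 530, 497, 431, 344, 328, 327, 327, 327, 306, 306, 306
The 3 values of 327 occupy positions 7–9 → each gets rank 9.
The 3 values of 306 occupy positions 10–12 → each gets rank 12.
Ranks ≤ 8: {1, 2, 3, 4, 5, 6} → 6 values.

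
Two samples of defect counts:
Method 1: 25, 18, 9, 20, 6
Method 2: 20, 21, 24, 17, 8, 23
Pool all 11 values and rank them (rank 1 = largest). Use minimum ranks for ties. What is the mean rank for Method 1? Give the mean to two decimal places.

6.60

Sorted (descending): 25, 24, 23, 21, 20, 20, 18, 17, 9, 8, 6
The 2 values of 20 occupy positions 5–6 → each gets rank 5.
Method 1 values → pooled ranks: 25→1, 18→7, 9→9, 20→5, 6→11
Mean rank = (1 + 7 + 9 + 5 + 11) / 5 = 6.60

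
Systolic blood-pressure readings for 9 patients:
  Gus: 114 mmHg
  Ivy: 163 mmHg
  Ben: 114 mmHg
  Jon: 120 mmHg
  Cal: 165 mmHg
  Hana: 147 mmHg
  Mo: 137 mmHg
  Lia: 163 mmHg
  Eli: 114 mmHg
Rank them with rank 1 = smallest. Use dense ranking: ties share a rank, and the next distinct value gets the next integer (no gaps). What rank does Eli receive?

Sorted (ascending): 114, 114, 114, 120, 137, 147, 163, 163, 165
The 3 values of 114 share dense rank 1.
The 2 values of 163 share dense rank 5.
Remaining distinct values take the next consecutive integers.
Eli has value 114 mmHg → rank 1.

1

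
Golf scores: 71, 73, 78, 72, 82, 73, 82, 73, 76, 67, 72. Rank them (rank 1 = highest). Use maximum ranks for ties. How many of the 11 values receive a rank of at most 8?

Sorted (descending): 82, 82, 78, 76, 73, 73, 73, 72, 72, 71, 67
The 2 values of 82 occupy positions 1–2 → each gets rank 2.
The 3 values of 73 occupy positions 5–7 → each gets rank 7.
The 2 values of 72 occupy positions 8–9 → each gets rank 9.
Ranks ≤ 8: {2, 2, 3, 4, 7, 7, 7} → 7 values.

7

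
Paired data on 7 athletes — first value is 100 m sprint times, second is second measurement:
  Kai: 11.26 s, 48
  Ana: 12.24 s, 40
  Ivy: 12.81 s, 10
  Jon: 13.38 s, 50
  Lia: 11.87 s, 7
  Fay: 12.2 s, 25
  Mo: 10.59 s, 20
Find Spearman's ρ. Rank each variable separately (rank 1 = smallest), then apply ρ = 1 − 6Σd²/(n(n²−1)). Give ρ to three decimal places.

0.286

Ranks of variable 1: 2, 5, 6, 7, 3, 4, 1
Ranks of variable 2: 6, 5, 2, 7, 1, 4, 3
d = r₁ − r₂: -4, 0, 4, 0, 2, 0, -2
d²: 16, 0, 16, 0, 4, 0, 4; Σd² = 40
ρ = 1 − 6·40/(7·48) = 1 − 240/336 = 0.286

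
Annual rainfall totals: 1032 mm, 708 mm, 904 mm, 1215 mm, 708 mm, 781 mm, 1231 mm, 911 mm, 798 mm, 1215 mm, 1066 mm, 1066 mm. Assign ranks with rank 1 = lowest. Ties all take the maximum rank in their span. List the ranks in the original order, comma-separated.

7, 2, 5, 11, 2, 3, 12, 6, 4, 11, 9, 9

Sorted (ascending): 708, 708, 781, 798, 904, 911, 1032, 1066, 1066, 1215, 1215, 1231
The 2 values of 708 occupy positions 1–2 → each gets rank 2.
The 2 values of 1066 occupy positions 8–9 → each gets rank 9.
The 2 values of 1215 occupy positions 10–11 → each gets rank 11.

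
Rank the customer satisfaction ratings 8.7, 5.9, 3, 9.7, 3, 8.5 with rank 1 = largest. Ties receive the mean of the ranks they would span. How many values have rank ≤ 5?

Sorted (descending): 9.7, 8.7, 8.5, 5.9, 3, 3
The 2 values of 3 occupy positions 5–6 → average rank (5+6)/2 = 5.5.
Ranks ≤ 5: {1, 2, 3, 4} → 4 values.

4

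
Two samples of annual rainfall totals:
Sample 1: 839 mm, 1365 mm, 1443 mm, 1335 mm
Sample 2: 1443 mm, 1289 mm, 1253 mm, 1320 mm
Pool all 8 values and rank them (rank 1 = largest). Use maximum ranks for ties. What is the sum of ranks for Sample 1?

Sorted (descending): 1443, 1443, 1365, 1335, 1320, 1289, 1253, 839
The 2 values of 1443 occupy positions 1–2 → each gets rank 2.
Sample 1 values → pooled ranks: 839→8, 1365→3, 1443→2, 1335→4
Rank sum = 8 + 3 + 2 + 4 = 17

17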